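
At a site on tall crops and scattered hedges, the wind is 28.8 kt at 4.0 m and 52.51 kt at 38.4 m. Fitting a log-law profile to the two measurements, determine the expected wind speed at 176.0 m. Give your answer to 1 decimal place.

Log law: V ∝ ln(z/z₀). From the pair, with r = V₁/V₂ = 0.54847,
ln z₀ = (ln z₁ − r·ln z₂)/(1 − r) = (1.3863 − 0.54847×3.6481)/0.45153 = -1.3610 → z₀ = 0.2564 m
V₃ = V₁ · ln(z₃/z₀)/ln(z₁/z₀) = 28.8 × 6.5315/2.7473 = 68.4696 kt

68.5 kt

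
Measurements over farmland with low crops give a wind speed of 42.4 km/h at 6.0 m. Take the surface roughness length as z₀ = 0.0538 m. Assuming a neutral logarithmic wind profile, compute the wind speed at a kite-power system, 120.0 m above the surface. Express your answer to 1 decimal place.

69.3 km/h

Log law: V(z) ∝ ln(z/z₀), so V₂/V₁ = ln(z₂/z₀) / ln(z₁/z₀).
ln(120.0/0.0538) = 7.7100, ln(6.0/0.0538) = 4.7142
V₂ = 42.4 × 7.7100/4.7142 = 42.4 × 1.6355 = 69.3437 km/h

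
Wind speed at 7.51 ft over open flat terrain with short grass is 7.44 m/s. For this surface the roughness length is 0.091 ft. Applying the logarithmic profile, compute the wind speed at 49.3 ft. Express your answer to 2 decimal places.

Log law: V(z) ∝ ln(z/z₀), so V₂/V₁ = ln(z₂/z₀) / ln(z₁/z₀).
ln(49.3/0.091) = 6.2948, ln(7.51/0.091) = 4.4131
V₂ = 7.44 × 6.2948/4.4131 = 7.44 × 1.4264 = 10.6123 m/s

10.61 m/s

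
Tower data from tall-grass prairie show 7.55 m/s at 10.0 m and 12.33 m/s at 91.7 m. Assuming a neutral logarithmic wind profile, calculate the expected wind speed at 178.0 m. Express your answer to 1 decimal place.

13.8 m/s

Log law: V ∝ ln(z/z₀). From the pair, with r = V₁/V₂ = 0.61233,
ln z₀ = (ln z₁ − r·ln z₂)/(1 − r) = (2.3026 − 0.61233×4.5185)/0.38767 = -1.1975 → z₀ = 0.3020 m
V₃ = V₁ · ln(z₃/z₀)/ln(z₁/z₀) = 7.55 × 6.3793/3.5001 = 13.7607 m/s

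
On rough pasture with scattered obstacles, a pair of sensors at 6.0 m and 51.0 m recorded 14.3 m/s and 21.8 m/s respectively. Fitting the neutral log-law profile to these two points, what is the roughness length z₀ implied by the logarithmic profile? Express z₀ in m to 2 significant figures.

z₀ ≈ 0.10 m

Log law: V(z) ∝ ln(z/z₀). With r = V₁/V₂ = 14.3/21.8 = 0.65596,
r · ln(z₂/z₀) = ln(z₁/z₀) ⇒ ln z₀ = (ln z₁ − r·ln z₂)/(1 − r)
ln z₀ = (1.79176 − 0.65596×3.93183) / 0.34404 = -2.2886
z₀ = exp(-2.2886) = 0.1014 m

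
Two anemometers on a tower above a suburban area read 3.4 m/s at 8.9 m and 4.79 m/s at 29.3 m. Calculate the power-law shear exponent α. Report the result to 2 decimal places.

α ≈ 0.29

Power law: V₂/V₁ = (z₂/z₁)^α ⇒ α = ln(V₂/V₁) / ln(z₂/z₁)
α = ln(4.79/3.4) / ln(29.3/8.9) = ln(1.4088) / ln(3.2921)
  = 0.34275 / 1.19154 = 0.28766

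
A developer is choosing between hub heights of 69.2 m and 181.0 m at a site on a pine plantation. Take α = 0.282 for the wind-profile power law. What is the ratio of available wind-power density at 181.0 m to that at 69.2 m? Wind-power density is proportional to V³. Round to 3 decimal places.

2.256

Speed ratio: V_B/V_A = (z_B/z_A)^α = (181.0/69.2)^0.282 = (2.6156)^0.282 = 1.31146
Power-density ratio: P_B/P_A = (V_B/V_A)³ = (1.31146)³ = 2.25562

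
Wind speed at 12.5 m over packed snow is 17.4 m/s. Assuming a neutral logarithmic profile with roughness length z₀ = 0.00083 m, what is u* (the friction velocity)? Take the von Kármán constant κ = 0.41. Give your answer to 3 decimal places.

Log law: V(z) = (u*/κ) · ln(z/z₀) ⇒ u* = κ · V / ln(z/z₀)
u* = 0.41 × 17.4 / ln(12.5/0.00083) = 0.41 × 17.4 / 9.6198
   = 7.1340 / 9.6198 = 0.7416 m/s

u* ≈ 0.742 m/s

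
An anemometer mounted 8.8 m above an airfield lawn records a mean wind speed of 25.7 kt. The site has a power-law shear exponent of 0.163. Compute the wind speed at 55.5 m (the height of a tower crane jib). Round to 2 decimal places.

34.70 kt

Power-law profile: V₂ = V₁ · (z₂/z₁)^α
V₂ = 25.7 × (55.5/8.8)^0.163 = 25.7 × (6.3068)^0.163
    = 25.7 × 1.3501 = 34.6978 kt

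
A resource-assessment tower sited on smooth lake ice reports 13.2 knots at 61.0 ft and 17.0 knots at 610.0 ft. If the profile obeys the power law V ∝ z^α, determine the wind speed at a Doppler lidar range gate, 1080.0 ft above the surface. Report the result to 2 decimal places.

18.10 knots

First find α: α = ln(V₂/V₁)/ln(z₂/z₁) = ln(17.0/13.2)/ln(610.0/61.0) = 0.25300/2.30259 = 0.1099
Extrapolate from 610.0 ft to 1080.0 ft: V₃ = 17.0 × (1080.0/610.0)^0.1099 = 17.0 × 1.0648 = 18.1012 knots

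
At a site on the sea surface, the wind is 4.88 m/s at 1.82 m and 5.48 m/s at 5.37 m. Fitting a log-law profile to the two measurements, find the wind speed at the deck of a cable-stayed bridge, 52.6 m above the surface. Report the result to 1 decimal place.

Log law: V ∝ ln(z/z₀). From the pair, with r = V₁/V₂ = 0.89051,
ln z₀ = (ln z₁ − r·ln z₂)/(1 − r) = (0.5988 − 0.89051×1.6808)/0.10949 = -8.2014 → z₀ = 0.0002743 m
V₃ = V₁ · ln(z₃/z₀)/ln(z₁/z₀) = 4.88 × 12.1641/8.8002 = 6.7454 m/s

6.7 m/s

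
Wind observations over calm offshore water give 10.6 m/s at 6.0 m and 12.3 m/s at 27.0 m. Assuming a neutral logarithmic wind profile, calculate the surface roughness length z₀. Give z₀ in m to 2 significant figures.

Log law: V(z) ∝ ln(z/z₀). With r = V₁/V₂ = 10.6/12.3 = 0.86179,
r · ln(z₂/z₀) = ln(z₁/z₀) ⇒ ln z₀ = (ln z₁ − r·ln z₂)/(1 − r)
ln z₀ = (1.79176 − 0.86179×3.29584) / 0.13821 = -7.5866
z₀ = exp(-7.5866) = 0.0005072 m

z₀ ≈ 0.00051 m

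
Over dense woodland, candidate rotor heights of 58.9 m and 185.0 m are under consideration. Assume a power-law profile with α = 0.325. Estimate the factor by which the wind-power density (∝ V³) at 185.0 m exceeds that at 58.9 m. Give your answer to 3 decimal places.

Speed ratio: V_B/V_A = (z_B/z_A)^α = (185.0/58.9)^0.325 = (3.1409)^0.325 = 1.45059
Power-density ratio: P_B/P_A = (V_B/V_A)³ = (1.45059)³ = 3.05232

3.052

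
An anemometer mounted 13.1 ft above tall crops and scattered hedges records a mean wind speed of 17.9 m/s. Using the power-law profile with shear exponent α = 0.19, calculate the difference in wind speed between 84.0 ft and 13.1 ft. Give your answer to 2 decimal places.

Power law: V₂ = V₁ · (z₂/z₁)^α = 17.9 × (6.4122)^0.19 = 25.4791 m/s
ΔV = 25.4791 − 17.9 = 7.5791 m/s

7.58 m/s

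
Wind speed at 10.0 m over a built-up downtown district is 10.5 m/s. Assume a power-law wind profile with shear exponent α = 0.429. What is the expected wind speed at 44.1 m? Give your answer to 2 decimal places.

19.85 m/s

Power-law profile: V₂ = V₁ · (z₂/z₁)^α
V₂ = 10.5 × (44.1/10.0)^0.429 = 10.5 × (4.4100)^0.429
    = 10.5 × 1.8900 = 19.8451 m/s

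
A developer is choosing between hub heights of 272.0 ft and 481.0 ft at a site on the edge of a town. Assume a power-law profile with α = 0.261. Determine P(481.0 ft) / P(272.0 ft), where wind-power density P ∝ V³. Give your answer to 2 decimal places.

Speed ratio: V_B/V_A = (z_B/z_A)^α = (481.0/272.0)^0.261 = (1.7684)^0.261 = 1.16043
Power-density ratio: P_B/P_A = (V_B/V_A)³ = (1.16043)³ = 1.56262

1.56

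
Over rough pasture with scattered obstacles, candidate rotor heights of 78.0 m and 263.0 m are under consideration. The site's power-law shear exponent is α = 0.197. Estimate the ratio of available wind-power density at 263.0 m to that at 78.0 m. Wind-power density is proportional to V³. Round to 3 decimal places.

2.051

Speed ratio: V_B/V_A = (z_B/z_A)^α = (263.0/78.0)^0.197 = (3.3718)^0.197 = 1.27054
Power-density ratio: P_B/P_A = (V_B/V_A)³ = (1.27054)³ = 2.05100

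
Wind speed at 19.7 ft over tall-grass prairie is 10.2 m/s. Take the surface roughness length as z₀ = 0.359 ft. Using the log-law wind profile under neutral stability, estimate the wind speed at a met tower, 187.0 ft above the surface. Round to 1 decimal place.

Log law: V(z) ∝ ln(z/z₀), so V₂/V₁ = ln(z₂/z₀) / ln(z₁/z₀).
ln(187.0/0.359) = 6.2555, ln(19.7/0.359) = 4.0051
V₂ = 10.2 × 6.2555/4.0051 = 10.2 × 1.5619 = 15.9315 m/s

15.9 m/s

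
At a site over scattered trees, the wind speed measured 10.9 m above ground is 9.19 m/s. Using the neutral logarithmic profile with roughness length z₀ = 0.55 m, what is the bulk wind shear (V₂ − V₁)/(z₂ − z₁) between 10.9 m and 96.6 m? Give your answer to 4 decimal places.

0.0783 m/s/m

Log law: V₂ = V₁ · ln(z₂/z₀)/ln(z₁/z₀) = 9.19 × 5.1684/2.9866 = 15.9036 m/s
ΔV/Δz = (15.9036 − 9.19)/(96.6 − 10.9) = 6.7136/85.7000 = 0.07834 m/s/m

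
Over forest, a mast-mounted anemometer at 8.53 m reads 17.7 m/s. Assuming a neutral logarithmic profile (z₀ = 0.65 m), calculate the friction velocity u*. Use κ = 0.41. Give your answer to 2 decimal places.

u* ≈ 2.82 m/s

Log law: V(z) = (u*/κ) · ln(z/z₀) ⇒ u* = κ · V / ln(z/z₀)
u* = 0.41 × 17.7 / ln(8.53/0.65) = 0.41 × 17.7 / 2.5744
   = 7.2570 / 2.5744 = 2.8189 m/s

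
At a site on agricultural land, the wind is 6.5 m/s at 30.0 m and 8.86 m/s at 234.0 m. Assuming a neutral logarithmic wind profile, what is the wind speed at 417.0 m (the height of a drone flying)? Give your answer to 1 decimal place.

9.5 m/s

Log law: V ∝ ln(z/z₀). From the pair, with r = V₁/V₂ = 0.73363,
ln z₀ = (ln z₁ − r·ln z₂)/(1 − r) = (3.4012 − 0.73363×5.4553)/0.26637 = -2.2563 → z₀ = 0.1047 m
V₃ = V₁ · ln(z₃/z₀)/ln(z₁/z₀) = 6.5 × 8.2894/5.6575 = 9.5238 m/s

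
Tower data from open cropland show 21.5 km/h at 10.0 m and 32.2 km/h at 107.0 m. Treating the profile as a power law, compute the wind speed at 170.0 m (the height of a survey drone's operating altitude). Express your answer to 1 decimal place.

First find α: α = ln(V₂/V₁)/ln(z₂/z₁) = ln(32.2/21.5)/ln(107.0/10.0) = 0.40391/2.37024 = 0.1704
Extrapolate from 107.0 m to 170.0 m: V₃ = 32.2 × (170.0/107.0)^0.1704 = 32.2 × 1.0821 = 34.8433 km/h

34.8 km/h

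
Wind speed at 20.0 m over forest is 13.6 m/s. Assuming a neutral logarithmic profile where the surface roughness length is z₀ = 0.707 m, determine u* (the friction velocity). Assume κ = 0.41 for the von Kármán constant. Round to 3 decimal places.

u* ≈ 1.668 m/s

Log law: V(z) = (u*/κ) · ln(z/z₀) ⇒ u* = κ · V / ln(z/z₀)
u* = 0.41 × 13.6 / ln(20.0/0.707) = 0.41 × 13.6 / 3.3425
   = 5.5760 / 3.3425 = 1.6682 m/s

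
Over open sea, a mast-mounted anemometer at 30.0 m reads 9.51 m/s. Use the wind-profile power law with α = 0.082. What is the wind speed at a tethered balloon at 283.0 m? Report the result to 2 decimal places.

11.43 m/s

Power-law profile: V₂ = V₁ · (z₂/z₁)^α
V₂ = 9.51 × (283.0/30.0)^0.082 = 9.51 × (9.4333)^0.082
    = 9.51 × 1.2021 = 11.4315 m/s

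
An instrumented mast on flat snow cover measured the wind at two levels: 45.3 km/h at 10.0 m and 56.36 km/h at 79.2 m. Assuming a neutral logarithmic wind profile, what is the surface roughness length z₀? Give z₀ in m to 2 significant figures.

Log law: V(z) ∝ ln(z/z₀). With r = V₁/V₂ = 45.3/56.36 = 0.80376,
r · ln(z₂/z₀) = ln(z₁/z₀) ⇒ ln z₀ = (ln z₁ − r·ln z₂)/(1 − r)
ln z₀ = (2.30259 − 0.80376×4.37198) / 0.19624 = -6.1733
z₀ = exp(-6.1733) = 0.002084 m

z₀ ≈ 0.0021 m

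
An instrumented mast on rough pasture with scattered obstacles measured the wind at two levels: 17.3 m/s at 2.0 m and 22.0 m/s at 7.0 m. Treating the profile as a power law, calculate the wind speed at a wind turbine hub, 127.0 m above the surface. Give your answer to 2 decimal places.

38.36 m/s

First find α: α = ln(V₂/V₁)/ln(z₂/z₁) = ln(22.0/17.3)/ln(7.0/2.0) = 0.24034/1.25276 = 0.1918
Extrapolate from 7.0 m to 127.0 m: V₃ = 22.0 × (127.0/7.0)^0.1918 = 22.0 × 1.7437 = 38.3618 m/s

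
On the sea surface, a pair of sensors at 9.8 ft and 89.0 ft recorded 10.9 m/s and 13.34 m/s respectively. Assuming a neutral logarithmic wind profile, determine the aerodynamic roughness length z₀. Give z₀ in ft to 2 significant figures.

z₀ ≈ 0.00051 ft

Log law: V(z) ∝ ln(z/z₀). With r = V₁/V₂ = 10.9/13.34 = 0.81709,
r · ln(z₂/z₀) = ln(z₁/z₀) ⇒ ln z₀ = (ln z₁ − r·ln z₂)/(1 − r)
ln z₀ = (2.28238 − 0.81709×4.48864) / 0.18291 = -7.5734
z₀ = exp(-7.5734) = 0.0005139 ft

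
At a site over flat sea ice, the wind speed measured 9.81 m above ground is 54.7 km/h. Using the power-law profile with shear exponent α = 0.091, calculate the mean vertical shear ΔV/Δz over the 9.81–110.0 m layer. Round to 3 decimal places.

0.134 km/h/m

Power law: V₂ = V₁ · (z₂/z₁)^α = 54.7 × (11.2130)^0.091 = 68.1573 km/h
ΔV/Δz = (68.1573 − 54.7)/(110.0 − 9.81) = 13.4573/100.1900 = 0.13432 km/h/m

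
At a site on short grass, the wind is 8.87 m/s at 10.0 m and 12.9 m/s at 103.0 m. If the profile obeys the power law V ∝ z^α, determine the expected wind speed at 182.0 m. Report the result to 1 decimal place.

First find α: α = ln(V₂/V₁)/ln(z₂/z₁) = ln(12.9/8.87)/ln(103.0/10.0) = 0.37455/2.33214 = 0.1606
Extrapolate from 103.0 m to 182.0 m: V₃ = 12.9 × (182.0/103.0)^0.1606 = 12.9 × 1.0957 = 14.1350 m/s

14.1 m/s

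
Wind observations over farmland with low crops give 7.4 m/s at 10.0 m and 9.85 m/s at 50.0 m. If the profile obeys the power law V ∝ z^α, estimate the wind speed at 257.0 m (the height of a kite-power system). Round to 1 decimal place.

13.2 m/s

First find α: α = ln(V₂/V₁)/ln(z₂/z₁) = ln(9.85/7.4)/ln(50.0/10.0) = 0.28599/1.60944 = 0.1777
Extrapolate from 50.0 m to 257.0 m: V₃ = 9.85 × (257.0/50.0)^0.1777 = 9.85 × 1.3376 = 13.1756 m/s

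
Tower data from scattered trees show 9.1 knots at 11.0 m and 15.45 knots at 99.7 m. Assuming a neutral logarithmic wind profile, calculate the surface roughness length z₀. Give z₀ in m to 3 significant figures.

Log law: V(z) ∝ ln(z/z₀). With r = V₁/V₂ = 9.1/15.45 = 0.58900,
r · ln(z₂/z₀) = ln(z₁/z₀) ⇒ ln z₀ = (ln z₁ − r·ln z₂)/(1 − r)
ln z₀ = (2.39790 − 0.58900×4.60217) / 0.41100 = -0.7610
z₀ = exp(-0.7610) = 0.4672 m

z₀ ≈ 0.467 m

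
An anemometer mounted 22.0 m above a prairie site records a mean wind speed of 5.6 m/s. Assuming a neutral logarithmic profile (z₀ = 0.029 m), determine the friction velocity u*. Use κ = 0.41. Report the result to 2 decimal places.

u* ≈ 0.35 m/s

Log law: V(z) = (u*/κ) · ln(z/z₀) ⇒ u* = κ · V / ln(z/z₀)
u* = 0.41 × 5.6 / ln(22.0/0.029) = 0.41 × 5.6 / 6.6315
   = 2.2960 / 6.6315 = 0.3462 m/s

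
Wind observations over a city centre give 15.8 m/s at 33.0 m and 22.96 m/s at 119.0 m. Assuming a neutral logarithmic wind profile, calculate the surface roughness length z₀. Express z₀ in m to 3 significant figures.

Log law: V(z) ∝ ln(z/z₀). With r = V₁/V₂ = 15.8/22.96 = 0.68815,
r · ln(z₂/z₀) = ln(z₁/z₀) ⇒ ln z₀ = (ln z₁ − r·ln z₂)/(1 − r)
ln z₀ = (3.49651 − 0.68815×4.77912) / 0.31185 = 0.6662
z₀ = exp(0.6662) = 1.947 m

z₀ ≈ 1.95 m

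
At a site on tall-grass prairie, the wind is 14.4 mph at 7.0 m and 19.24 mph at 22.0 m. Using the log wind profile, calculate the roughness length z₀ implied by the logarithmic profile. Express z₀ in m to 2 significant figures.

Log law: V(z) ∝ ln(z/z₀). With r = V₁/V₂ = 14.4/19.24 = 0.74844,
r · ln(z₂/z₀) = ln(z₁/z₀) ⇒ ln z₀ = (ln z₁ − r·ln z₂)/(1 − r)
ln z₀ = (1.94591 − 0.74844×3.09104) / 0.25156 = -1.4611
z₀ = exp(-1.4611) = 0.2320 m

z₀ ≈ 0.23 m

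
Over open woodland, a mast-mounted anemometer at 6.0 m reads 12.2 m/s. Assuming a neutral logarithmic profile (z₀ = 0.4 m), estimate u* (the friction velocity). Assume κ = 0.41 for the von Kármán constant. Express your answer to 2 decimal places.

Log law: V(z) = (u*/κ) · ln(z/z₀) ⇒ u* = κ · V / ln(z/z₀)
u* = 0.41 × 12.2 / ln(6.0/0.4) = 0.41 × 12.2 / 2.7081
   = 5.0020 / 2.7081 = 1.8471 m/s

u* ≈ 1.85 m/s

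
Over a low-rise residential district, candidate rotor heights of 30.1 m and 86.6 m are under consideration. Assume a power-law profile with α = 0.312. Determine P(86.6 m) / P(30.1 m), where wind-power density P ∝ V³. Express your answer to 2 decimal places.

Speed ratio: V_B/V_A = (z_B/z_A)^α = (86.6/30.1)^0.312 = (2.8771)^0.312 = 1.39057
Power-density ratio: P_B/P_A = (V_B/V_A)³ = (1.39057)³ = 2.68892

2.69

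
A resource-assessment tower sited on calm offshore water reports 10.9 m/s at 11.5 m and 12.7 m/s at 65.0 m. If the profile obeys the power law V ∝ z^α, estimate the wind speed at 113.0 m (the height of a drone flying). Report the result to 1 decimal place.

13.3 m/s

First find α: α = ln(V₂/V₁)/ln(z₂/z₁) = ln(12.7/10.9)/ln(65.0/11.5) = 0.15284/1.73204 = 0.0882
Extrapolate from 65.0 m to 113.0 m: V₃ = 12.7 × (113.0/65.0)^0.0882 = 12.7 × 1.0500 = 13.3351 m/s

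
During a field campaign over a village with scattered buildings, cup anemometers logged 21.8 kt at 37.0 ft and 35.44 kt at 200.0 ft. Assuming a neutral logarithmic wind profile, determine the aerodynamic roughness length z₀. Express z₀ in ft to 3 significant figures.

z₀ ≈ 2.49 ft

Log law: V(z) ∝ ln(z/z₀). With r = V₁/V₂ = 21.8/35.44 = 0.61512,
r · ln(z₂/z₀) = ln(z₁/z₀) ⇒ ln z₀ = (ln z₁ − r·ln z₂)/(1 − r)
ln z₀ = (3.61092 − 0.61512×5.29832) / 0.38488 = 0.9140
z₀ = exp(0.9140) = 2.494 ft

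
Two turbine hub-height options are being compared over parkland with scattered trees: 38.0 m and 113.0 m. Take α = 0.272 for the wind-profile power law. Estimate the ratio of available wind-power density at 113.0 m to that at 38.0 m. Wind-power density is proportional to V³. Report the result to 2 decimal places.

2.43

Speed ratio: V_B/V_A = (z_B/z_A)^α = (113.0/38.0)^0.272 = (2.9737)^0.272 = 1.34504
Power-density ratio: P_B/P_A = (V_B/V_A)³ = (1.34504)³ = 2.43337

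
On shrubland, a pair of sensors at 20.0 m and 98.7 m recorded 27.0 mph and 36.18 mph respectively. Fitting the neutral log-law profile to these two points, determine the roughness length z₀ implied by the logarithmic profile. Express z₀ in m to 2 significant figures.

Log law: V(z) ∝ ln(z/z₀). With r = V₁/V₂ = 27.0/36.18 = 0.74627,
r · ln(z₂/z₀) = ln(z₁/z₀) ⇒ ln z₀ = (ln z₁ − r·ln z₂)/(1 − r)
ln z₀ = (2.99573 − 0.74627×4.59208) / 0.25373 = -1.6994
z₀ = exp(-1.6994) = 0.1828 m

z₀ ≈ 0.18 m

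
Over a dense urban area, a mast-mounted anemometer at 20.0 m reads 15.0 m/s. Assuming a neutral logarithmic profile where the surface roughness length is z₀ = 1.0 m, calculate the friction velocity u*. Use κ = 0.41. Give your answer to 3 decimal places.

u* ≈ 2.053 m/s

Log law: V(z) = (u*/κ) · ln(z/z₀) ⇒ u* = κ · V / ln(z/z₀)
u* = 0.41 × 15.0 / ln(20.0/1.0) = 0.41 × 15.0 / 2.9957
   = 6.1500 / 2.9957 = 2.0529 m/s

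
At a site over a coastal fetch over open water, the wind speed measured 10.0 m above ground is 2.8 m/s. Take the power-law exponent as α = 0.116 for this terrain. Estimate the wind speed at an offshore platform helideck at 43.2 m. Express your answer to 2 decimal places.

3.32 m/s

Power-law profile: V₂ = V₁ · (z₂/z₁)^α
V₂ = 2.8 × (43.2/10.0)^0.116 = 2.8 × (4.3200)^0.116
    = 2.8 × 1.1850 = 3.3180 m/s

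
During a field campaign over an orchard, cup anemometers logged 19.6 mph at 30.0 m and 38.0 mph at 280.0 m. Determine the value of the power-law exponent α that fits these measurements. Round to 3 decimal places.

α ≈ 0.296

Power law: V₂/V₁ = (z₂/z₁)^α ⇒ α = ln(V₂/V₁) / ln(z₂/z₁)
α = ln(38.0/19.6) / ln(280.0/30.0) = ln(1.9388) / ln(9.3333)
  = 0.66206 / 2.23359 = 0.29641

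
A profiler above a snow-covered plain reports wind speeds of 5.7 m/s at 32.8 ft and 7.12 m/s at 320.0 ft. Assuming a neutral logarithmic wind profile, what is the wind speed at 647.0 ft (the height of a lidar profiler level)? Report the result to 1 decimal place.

Log law: V ∝ ln(z/z₀). From the pair, with r = V₁/V₂ = 0.80056,
ln z₀ = (ln z₁ − r·ln z₂)/(1 − r) = (3.4904 − 0.80056×5.7683)/0.19944 = -5.6532 → z₀ = 0.003506 ft
V₃ = V₁ · ln(z₃/z₀)/ln(z₁/z₀) = 5.7 × 12.1256/9.1437 = 7.5589 m/s

7.6 m/s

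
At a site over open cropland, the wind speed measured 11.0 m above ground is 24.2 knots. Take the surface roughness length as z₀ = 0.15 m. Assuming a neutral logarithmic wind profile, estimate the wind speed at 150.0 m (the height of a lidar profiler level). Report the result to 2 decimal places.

38.92 knots

Log law: V(z) ∝ ln(z/z₀), so V₂/V₁ = ln(z₂/z₀) / ln(z₁/z₀).
ln(150.0/0.15) = 6.9078, ln(11.0/0.15) = 4.2950
V₂ = 24.2 × 6.9078/4.2950 = 24.2 × 1.6083 = 38.9213 knots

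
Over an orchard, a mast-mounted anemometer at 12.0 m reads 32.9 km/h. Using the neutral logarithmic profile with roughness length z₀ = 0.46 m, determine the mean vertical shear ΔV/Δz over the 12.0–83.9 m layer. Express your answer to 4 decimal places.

Log law: V₂ = V₁ · ln(z₂/z₀)/ln(z₁/z₀) = 32.9 × 5.2062/3.2614 = 52.5175 km/h
ΔV/Δz = (52.5175 − 32.9)/(83.9 − 12.0) = 19.6175/71.9000 = 0.27284 km/h/m

0.2728 km/h/m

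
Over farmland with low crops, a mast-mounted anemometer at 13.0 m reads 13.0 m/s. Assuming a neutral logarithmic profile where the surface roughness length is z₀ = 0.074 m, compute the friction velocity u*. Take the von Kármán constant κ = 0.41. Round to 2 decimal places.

u* ≈ 1.03 m/s

Log law: V(z) = (u*/κ) · ln(z/z₀) ⇒ u* = κ · V / ln(z/z₀)
u* = 0.41 × 13.0 / ln(13.0/0.074) = 0.41 × 13.0 / 5.1686
   = 5.3300 / 5.1686 = 1.0312 m/s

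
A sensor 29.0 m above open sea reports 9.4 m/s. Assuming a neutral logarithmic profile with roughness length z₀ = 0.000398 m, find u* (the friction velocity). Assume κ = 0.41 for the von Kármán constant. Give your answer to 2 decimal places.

u* ≈ 0.34 m/s

Log law: V(z) = (u*/κ) · ln(z/z₀) ⇒ u* = κ · V / ln(z/z₀)
u* = 0.41 × 9.4 / ln(29.0/0.000398) = 0.41 × 9.4 / 11.1964
   = 3.8540 / 11.1964 = 0.3442 m/s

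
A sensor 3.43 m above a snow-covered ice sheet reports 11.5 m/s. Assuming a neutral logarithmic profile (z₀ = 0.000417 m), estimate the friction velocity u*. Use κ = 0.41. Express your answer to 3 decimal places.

Log law: V(z) = (u*/κ) · ln(z/z₀) ⇒ u* = κ · V / ln(z/z₀)
u* = 0.41 × 11.5 / ln(3.43/0.000417) = 0.41 × 11.5 / 9.0150
   = 4.7150 / 9.0150 = 0.5230 m/s

u* ≈ 0.523 m/s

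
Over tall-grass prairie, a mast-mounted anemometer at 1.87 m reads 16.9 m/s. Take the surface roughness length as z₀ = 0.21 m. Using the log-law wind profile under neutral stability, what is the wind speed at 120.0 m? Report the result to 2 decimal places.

49.06 m/s

Log law: V(z) ∝ ln(z/z₀), so V₂/V₁ = ln(z₂/z₀) / ln(z₁/z₀).
ln(120.0/0.21) = 6.3481, ln(1.87/0.21) = 2.1866
V₂ = 16.9 × 6.3481/2.1866 = 16.9 × 2.9032 = 49.0644 m/s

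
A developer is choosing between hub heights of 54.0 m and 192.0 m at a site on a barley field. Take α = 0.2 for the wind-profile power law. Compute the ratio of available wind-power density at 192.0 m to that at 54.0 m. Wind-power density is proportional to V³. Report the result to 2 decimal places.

2.14

Speed ratio: V_B/V_A = (z_B/z_A)^α = (192.0/54.0)^0.2 = (3.5556)^0.2 = 1.28879
Power-density ratio: P_B/P_A = (V_B/V_A)³ = (1.28879)³ = 2.14064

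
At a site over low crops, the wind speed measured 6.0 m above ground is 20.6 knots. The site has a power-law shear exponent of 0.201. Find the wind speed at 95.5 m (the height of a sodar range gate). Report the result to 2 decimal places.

Power-law profile: V₂ = V₁ · (z₂/z₁)^α
V₂ = 20.6 × (95.5/6.0)^0.201 = 20.6 × (15.9167)^0.201
    = 20.6 × 1.7441 = 35.9285 knots

35.93 knots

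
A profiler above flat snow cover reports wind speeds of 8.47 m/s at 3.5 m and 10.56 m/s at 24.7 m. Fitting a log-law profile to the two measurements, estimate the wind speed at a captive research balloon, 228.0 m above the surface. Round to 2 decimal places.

12.94 m/s

Log law: V ∝ ln(z/z₀). From the pair, with r = V₁/V₂ = 0.80208,
ln z₀ = (ln z₁ − r·ln z₂)/(1 − r) = (1.2528 − 0.80208×3.2068)/0.19792 = -6.6662 → z₀ = 0.001273 m
V₃ = V₁ · ln(z₃/z₀)/ln(z₁/z₀) = 8.47 × 12.0956/7.9190 = 12.9372 m/s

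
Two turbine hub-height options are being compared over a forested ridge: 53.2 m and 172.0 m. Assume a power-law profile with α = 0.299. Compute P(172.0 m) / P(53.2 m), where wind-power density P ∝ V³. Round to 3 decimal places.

2.865

Speed ratio: V_B/V_A = (z_B/z_A)^α = (172.0/53.2)^0.299 = (3.2331)^0.299 = 1.42028
Power-density ratio: P_B/P_A = (V_B/V_A)³ = (1.42028)³ = 2.86501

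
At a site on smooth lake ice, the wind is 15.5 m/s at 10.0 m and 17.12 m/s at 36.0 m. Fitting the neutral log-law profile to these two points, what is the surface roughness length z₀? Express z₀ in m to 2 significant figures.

Log law: V(z) ∝ ln(z/z₀). With r = V₁/V₂ = 15.5/17.12 = 0.90537,
r · ln(z₂/z₀) = ln(z₁/z₀) ⇒ ln z₀ = (ln z₁ − r·ln z₂)/(1 − r)
ln z₀ = (2.30259 − 0.90537×3.58352) / 0.09463 = -9.9533
z₀ = exp(-9.9533) = 0.00004757 m

z₀ ≈ 0.000048 m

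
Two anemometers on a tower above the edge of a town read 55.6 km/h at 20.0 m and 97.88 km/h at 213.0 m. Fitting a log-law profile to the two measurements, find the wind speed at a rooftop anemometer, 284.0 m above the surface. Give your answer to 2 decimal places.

103.02 km/h

Log law: V ∝ ln(z/z₀). From the pair, with r = V₁/V₂ = 0.56804,
ln z₀ = (ln z₁ − r·ln z₂)/(1 − r) = (2.9957 − 0.56804×5.3613)/0.43196 = -0.1151 → z₀ = 0.8913 m
V₃ = V₁ · ln(z₃/z₀)/ln(z₁/z₀) = 55.6 × 5.7641/3.1108 = 103.0218 km/h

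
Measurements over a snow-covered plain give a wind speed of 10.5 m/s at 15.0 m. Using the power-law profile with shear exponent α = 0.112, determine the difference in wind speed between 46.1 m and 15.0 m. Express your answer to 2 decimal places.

1.41 m/s

Power law: V₂ = V₁ · (z₂/z₁)^α = 10.5 × (3.0733)^0.112 = 11.9070 m/s
ΔV = 11.9070 − 10.5 = 1.4070 m/s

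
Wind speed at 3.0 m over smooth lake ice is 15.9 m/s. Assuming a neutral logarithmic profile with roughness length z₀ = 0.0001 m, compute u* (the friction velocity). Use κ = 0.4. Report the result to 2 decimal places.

Log law: V(z) = (u*/κ) · ln(z/z₀) ⇒ u* = κ · V / ln(z/z₀)
u* = 0.4 × 15.9 / ln(3.0/0.0001) = 0.4 × 15.9 / 10.3090
   = 6.3600 / 10.3090 = 0.6169 m/s

u* ≈ 0.62 m/s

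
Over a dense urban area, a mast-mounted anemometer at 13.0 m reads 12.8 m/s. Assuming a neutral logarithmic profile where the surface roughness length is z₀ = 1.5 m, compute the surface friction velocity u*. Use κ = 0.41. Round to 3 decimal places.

Log law: V(z) = (u*/κ) · ln(z/z₀) ⇒ u* = κ · V / ln(z/z₀)
u* = 0.41 × 12.8 / ln(13.0/1.5) = 0.41 × 12.8 / 2.1595
   = 5.2480 / 2.1595 = 2.4302 m/s

u* ≈ 2.430 m/s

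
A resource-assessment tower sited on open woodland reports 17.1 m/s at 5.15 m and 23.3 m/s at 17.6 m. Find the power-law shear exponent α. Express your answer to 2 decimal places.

Power law: V₂/V₁ = (z₂/z₁)^α ⇒ α = ln(V₂/V₁) / ln(z₂/z₁)
α = ln(23.3/17.1) / ln(17.6/5.15) = ln(1.3626) / ln(3.4175)
  = 0.30937 / 1.22890 = 0.25175

α ≈ 0.25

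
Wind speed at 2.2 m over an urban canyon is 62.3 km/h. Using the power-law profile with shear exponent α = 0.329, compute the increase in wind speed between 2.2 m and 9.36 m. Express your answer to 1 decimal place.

38.0 km/h

Power law: V₂ = V₁ · (z₂/z₁)^α = 62.3 × (4.2545)^0.329 = 100.3184 km/h
ΔV = 100.3184 − 62.3 = 38.0184 km/h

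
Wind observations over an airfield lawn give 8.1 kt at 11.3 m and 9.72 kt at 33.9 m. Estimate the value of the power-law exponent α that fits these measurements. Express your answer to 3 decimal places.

Power law: V₂/V₁ = (z₂/z₁)^α ⇒ α = ln(V₂/V₁) / ln(z₂/z₁)
α = ln(9.72/8.1) / ln(33.9/11.3) = ln(1.2000) / ln(3.0000)
  = 0.18232 / 1.09861 = 0.16596

α ≈ 0.166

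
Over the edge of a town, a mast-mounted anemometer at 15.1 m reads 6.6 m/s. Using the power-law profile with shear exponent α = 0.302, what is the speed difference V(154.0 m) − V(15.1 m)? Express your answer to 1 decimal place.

6.7 m/s

Power law: V₂ = V₁ · (z₂/z₁)^α = 6.6 × (10.1987)^0.302 = 13.3083 m/s
ΔV = 13.3083 − 6.6 = 6.7083 m/s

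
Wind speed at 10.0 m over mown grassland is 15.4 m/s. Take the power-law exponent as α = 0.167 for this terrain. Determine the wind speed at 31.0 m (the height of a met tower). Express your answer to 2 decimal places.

18.60 m/s

Power-law profile: V₂ = V₁ · (z₂/z₁)^α
V₂ = 15.4 × (31.0/10.0)^0.167 = 15.4 × (3.1000)^0.167
    = 15.4 × 1.2080 = 18.6028 m/s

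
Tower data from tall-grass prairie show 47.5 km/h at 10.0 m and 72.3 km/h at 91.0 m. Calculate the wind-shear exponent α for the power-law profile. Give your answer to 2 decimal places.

Power law: V₂/V₁ = (z₂/z₁)^α ⇒ α = ln(V₂/V₁) / ln(z₂/z₁)
α = ln(72.3/47.5) / ln(91.0/10.0) = ln(1.5221) / ln(9.1000)
  = 0.42009 / 2.20827 = 0.19024

α ≈ 0.19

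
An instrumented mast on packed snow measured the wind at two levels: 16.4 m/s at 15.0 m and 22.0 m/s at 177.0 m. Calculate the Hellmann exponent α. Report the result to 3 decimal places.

α ≈ 0.119

Power law: V₂/V₁ = (z₂/z₁)^α ⇒ α = ln(V₂/V₁) / ln(z₂/z₁)
α = ln(22.0/16.4) / ln(177.0/15.0) = ln(1.3415) / ln(11.8000)
  = 0.29376 / 2.46810 = 0.11902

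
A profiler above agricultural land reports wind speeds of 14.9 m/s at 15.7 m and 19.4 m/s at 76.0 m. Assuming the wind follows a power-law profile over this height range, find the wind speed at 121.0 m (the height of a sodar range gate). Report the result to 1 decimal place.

21.0 m/s

First find α: α = ln(V₂/V₁)/ln(z₂/z₁) = ln(19.4/14.9)/ln(76.0/15.7) = 0.26391/1.57707 = 0.1673
Extrapolate from 76.0 m to 121.0 m: V₃ = 19.4 × (121.0/76.0)^0.1673 = 19.4 × 1.0809 = 20.9701 m/s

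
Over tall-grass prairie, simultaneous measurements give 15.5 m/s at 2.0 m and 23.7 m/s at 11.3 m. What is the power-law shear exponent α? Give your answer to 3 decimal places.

α ≈ 0.245

Power law: V₂/V₁ = (z₂/z₁)^α ⇒ α = ln(V₂/V₁) / ln(z₂/z₁)
α = ln(23.7/15.5) / ln(11.3/2.0) = ln(1.5290) / ln(5.6500)
  = 0.42464 / 1.73166 = 0.24522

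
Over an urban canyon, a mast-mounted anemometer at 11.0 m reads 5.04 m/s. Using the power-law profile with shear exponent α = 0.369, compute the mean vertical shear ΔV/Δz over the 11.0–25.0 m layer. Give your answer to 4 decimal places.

Power law: V₂ = V₁ · (z₂/z₁)^α = 5.04 × (2.2727)^0.369 = 6.8233 m/s
ΔV/Δz = (6.8233 − 5.04)/(25.0 − 11.0) = 1.7833/14.0000 = 0.12738 m/s/m

0.1274 m/s/m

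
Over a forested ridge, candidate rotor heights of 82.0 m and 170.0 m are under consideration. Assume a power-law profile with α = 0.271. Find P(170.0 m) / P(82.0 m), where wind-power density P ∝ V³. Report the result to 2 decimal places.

1.81

Speed ratio: V_B/V_A = (z_B/z_A)^α = (170.0/82.0)^0.271 = (2.0732)^0.271 = 1.21845
Power-density ratio: P_B/P_A = (V_B/V_A)³ = (1.21845)³ = 1.80894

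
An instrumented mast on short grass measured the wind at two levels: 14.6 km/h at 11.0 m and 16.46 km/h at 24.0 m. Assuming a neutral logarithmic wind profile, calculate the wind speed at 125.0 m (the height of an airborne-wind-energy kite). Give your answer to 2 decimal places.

Log law: V ∝ ln(z/z₀). From the pair, with r = V₁/V₂ = 0.88700,
ln z₀ = (ln z₁ − r·ln z₂)/(1 − r) = (2.3979 − 0.88700×3.1781)/0.11300 = -3.7259 → z₀ = 0.02409 m
V₃ = V₁ · ln(z₃/z₀)/ln(z₁/z₀) = 14.6 × 8.5542/6.1238 = 20.3944 km/h

20.39 km/h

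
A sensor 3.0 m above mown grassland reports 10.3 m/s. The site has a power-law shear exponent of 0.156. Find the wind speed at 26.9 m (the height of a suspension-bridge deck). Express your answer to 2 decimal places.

14.50 m/s

Power-law profile: V₂ = V₁ · (z₂/z₁)^α
V₂ = 10.3 × (26.9/3.0)^0.156 = 10.3 × (8.9667)^0.156
    = 10.3 × 1.4080 = 14.5027 m/s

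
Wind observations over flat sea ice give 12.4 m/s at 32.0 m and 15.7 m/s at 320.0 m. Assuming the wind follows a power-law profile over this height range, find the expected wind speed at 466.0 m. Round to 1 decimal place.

First find α: α = ln(V₂/V₁)/ln(z₂/z₁) = ln(15.7/12.4)/ln(320.0/32.0) = 0.23596/2.30259 = 0.1025
Extrapolate from 320.0 m to 466.0 m: V₃ = 15.7 × (466.0/320.0)^0.1025 = 15.7 × 1.0393 = 16.3165 m/s

16.3 m/s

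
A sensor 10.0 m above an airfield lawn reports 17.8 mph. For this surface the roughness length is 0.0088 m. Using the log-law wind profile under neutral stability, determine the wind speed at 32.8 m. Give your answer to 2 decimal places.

Log law: V(z) ∝ ln(z/z₀), so V₂/V₁ = ln(z₂/z₀) / ln(z₁/z₀).
ln(32.8/0.0088) = 8.2234, ln(10.0/0.0088) = 7.0356
V₂ = 17.8 × 8.2234/7.0356 = 17.8 × 1.1688 = 20.8052 mph

20.81 mph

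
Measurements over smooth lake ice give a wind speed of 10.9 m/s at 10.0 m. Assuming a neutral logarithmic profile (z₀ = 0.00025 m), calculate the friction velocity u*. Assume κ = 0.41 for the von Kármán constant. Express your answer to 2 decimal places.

Log law: V(z) = (u*/κ) · ln(z/z₀) ⇒ u* = κ · V / ln(z/z₀)
u* = 0.41 × 10.9 / ln(10.0/0.00025) = 0.41 × 10.9 / 10.5966
   = 4.4690 / 10.5966 = 0.4217 m/s

u* ≈ 0.42 m/s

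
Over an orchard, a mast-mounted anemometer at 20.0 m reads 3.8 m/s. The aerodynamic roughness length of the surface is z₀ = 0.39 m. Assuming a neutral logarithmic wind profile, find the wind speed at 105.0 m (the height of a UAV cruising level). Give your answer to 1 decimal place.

5.4 m/s

Log law: V(z) ∝ ln(z/z₀), so V₂/V₁ = ln(z₂/z₀) / ln(z₁/z₀).
ln(105.0/0.39) = 5.5956, ln(20.0/0.39) = 3.9373
V₂ = 3.8 × 5.5956/3.9373 = 3.8 × 1.4212 = 5.4004 m/s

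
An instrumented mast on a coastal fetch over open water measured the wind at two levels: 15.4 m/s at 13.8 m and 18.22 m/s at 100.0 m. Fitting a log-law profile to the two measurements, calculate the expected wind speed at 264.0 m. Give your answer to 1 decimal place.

19.6 m/s

Log law: V ∝ ln(z/z₀). From the pair, with r = V₁/V₂ = 0.84523,
ln z₀ = (ln z₁ − r·ln z₂)/(1 − r) = (2.6247 − 0.84523×4.6052)/0.15477 = -8.1908 → z₀ = 0.0002772 m
V₃ = V₁ · ln(z₃/z₀)/ln(z₁/z₀) = 15.4 × 13.7668/10.8155 = 19.6023 m/s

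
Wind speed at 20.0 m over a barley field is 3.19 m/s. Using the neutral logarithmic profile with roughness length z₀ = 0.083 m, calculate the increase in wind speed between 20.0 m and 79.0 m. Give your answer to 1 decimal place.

Log law: V₂ = V₁ · ln(z₂/z₀)/ln(z₁/z₀) = 3.19 × 6.8584/5.4846 = 3.9890 m/s
ΔV = 3.9890 − 3.19 = 0.7990 m/s

0.8 m/s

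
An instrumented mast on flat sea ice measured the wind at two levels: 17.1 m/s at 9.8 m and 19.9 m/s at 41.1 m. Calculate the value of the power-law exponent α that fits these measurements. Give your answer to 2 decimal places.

Power law: V₂/V₁ = (z₂/z₁)^α ⇒ α = ln(V₂/V₁) / ln(z₂/z₁)
α = ln(19.9/17.1) / ln(41.1/9.8) = ln(1.1637) / ln(4.1939)
  = 0.15164 / 1.43363 = 0.10577

α ≈ 0.11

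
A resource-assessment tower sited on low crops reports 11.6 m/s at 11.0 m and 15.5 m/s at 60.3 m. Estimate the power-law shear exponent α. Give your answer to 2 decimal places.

α ≈ 0.17

Power law: V₂/V₁ = (z₂/z₁)^α ⇒ α = ln(V₂/V₁) / ln(z₂/z₁)
α = ln(15.5/11.6) / ln(60.3/11.0) = ln(1.3362) / ln(5.4818)
  = 0.28983 / 1.70144 = 0.17035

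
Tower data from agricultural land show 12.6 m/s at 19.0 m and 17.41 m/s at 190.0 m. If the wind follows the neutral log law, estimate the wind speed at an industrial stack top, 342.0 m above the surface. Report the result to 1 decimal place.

Log law: V ∝ ln(z/z₀). From the pair, with r = V₁/V₂ = 0.72372,
ln z₀ = (ln z₁ − r·ln z₂)/(1 − r) = (2.9444 − 0.72372×5.2470)/0.27628 = -3.0873 → z₀ = 0.04563 m
V₃ = V₁ · ln(z₃/z₀)/ln(z₁/z₀) = 12.6 × 8.9221/6.0317 = 18.6379 m/s

18.6 m/s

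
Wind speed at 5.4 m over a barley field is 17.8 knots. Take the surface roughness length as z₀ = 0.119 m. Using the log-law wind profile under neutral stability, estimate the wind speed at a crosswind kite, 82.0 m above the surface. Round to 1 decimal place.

Log law: V(z) ∝ ln(z/z₀), so V₂/V₁ = ln(z₂/z₀) / ln(z₁/z₀).
ln(82.0/0.119) = 6.5354, ln(5.4/0.119) = 3.8150
V₂ = 17.8 × 6.5354/3.8150 = 17.8 × 1.7131 = 30.4923 knots

30.5 knots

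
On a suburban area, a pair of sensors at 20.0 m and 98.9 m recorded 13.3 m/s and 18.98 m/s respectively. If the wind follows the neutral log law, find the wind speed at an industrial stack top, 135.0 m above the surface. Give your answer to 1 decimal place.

20.1 m/s

Log law: V ∝ ln(z/z₀). From the pair, with r = V₁/V₂ = 0.70074,
ln z₀ = (ln z₁ − r·ln z₂)/(1 − r) = (2.9957 − 0.70074×4.5941)/0.29926 = -0.7469 → z₀ = 0.4738 m
V₃ = V₁ · ln(z₃/z₀)/ln(z₁/z₀) = 13.3 × 5.6522/3.7427 = 20.0858 m/s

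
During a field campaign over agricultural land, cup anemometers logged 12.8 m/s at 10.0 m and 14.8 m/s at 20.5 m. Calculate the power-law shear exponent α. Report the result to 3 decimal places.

α ≈ 0.202

Power law: V₂/V₁ = (z₂/z₁)^α ⇒ α = ln(V₂/V₁) / ln(z₂/z₁)
α = ln(14.8/12.8) / ln(20.5/10.0) = ln(1.1562) / ln(2.0500)
  = 0.14518 / 0.71784 = 0.20225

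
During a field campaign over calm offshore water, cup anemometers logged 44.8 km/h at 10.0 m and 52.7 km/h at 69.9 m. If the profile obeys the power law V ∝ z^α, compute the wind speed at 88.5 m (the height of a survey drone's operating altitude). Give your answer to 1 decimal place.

53.7 km/h

First find α: α = ln(V₂/V₁)/ln(z₂/z₁) = ln(52.7/44.8)/ln(69.9/10.0) = 0.16241/1.94448 = 0.0835
Extrapolate from 69.9 m to 88.5 m: V₃ = 52.7 × (88.5/69.9)^0.0835 = 52.7 × 1.0199 = 53.7488 km/h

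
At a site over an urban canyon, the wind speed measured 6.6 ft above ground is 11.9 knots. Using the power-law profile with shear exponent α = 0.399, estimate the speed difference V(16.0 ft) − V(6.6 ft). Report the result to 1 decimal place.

Power law: V₂ = V₁ · (z₂/z₁)^α = 11.9 × (2.4242)^0.399 = 16.9431 knots
ΔV = 16.9431 − 11.9 = 5.0431 knots

5.0 knots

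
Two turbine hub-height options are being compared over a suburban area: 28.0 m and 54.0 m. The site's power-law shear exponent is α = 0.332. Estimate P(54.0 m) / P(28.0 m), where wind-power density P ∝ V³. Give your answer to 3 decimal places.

Speed ratio: V_B/V_A = (z_B/z_A)^α = (54.0/28.0)^0.332 = (1.9286)^0.332 = 1.24365
Power-density ratio: P_B/P_A = (V_B/V_A)³ = (1.24365)³ = 1.92351

1.924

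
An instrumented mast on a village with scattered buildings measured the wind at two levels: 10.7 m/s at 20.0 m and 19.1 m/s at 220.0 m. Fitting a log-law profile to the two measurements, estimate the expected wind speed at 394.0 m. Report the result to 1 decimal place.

21.1 m/s

Log law: V ∝ ln(z/z₀). From the pair, with r = V₁/V₂ = 0.56021,
ln z₀ = (ln z₁ − r·ln z₂)/(1 − r) = (2.9957 − 0.56021×5.3936)/0.43979 = -0.0587 → z₀ = 0.9430 m
V₃ = V₁ · ln(z₃/z₀)/ln(z₁/z₀) = 10.7 × 6.0351/3.0545 = 21.1413 m/s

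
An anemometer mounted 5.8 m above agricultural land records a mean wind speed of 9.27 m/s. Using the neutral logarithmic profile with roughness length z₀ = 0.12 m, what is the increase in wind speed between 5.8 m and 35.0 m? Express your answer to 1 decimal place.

4.3 m/s

Log law: V₂ = V₁ · ln(z₂/z₀)/ln(z₁/z₀) = 9.27 × 5.6756/3.8781 = 13.5666 m/s
ΔV = 13.5666 − 9.27 = 4.2966 m/s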